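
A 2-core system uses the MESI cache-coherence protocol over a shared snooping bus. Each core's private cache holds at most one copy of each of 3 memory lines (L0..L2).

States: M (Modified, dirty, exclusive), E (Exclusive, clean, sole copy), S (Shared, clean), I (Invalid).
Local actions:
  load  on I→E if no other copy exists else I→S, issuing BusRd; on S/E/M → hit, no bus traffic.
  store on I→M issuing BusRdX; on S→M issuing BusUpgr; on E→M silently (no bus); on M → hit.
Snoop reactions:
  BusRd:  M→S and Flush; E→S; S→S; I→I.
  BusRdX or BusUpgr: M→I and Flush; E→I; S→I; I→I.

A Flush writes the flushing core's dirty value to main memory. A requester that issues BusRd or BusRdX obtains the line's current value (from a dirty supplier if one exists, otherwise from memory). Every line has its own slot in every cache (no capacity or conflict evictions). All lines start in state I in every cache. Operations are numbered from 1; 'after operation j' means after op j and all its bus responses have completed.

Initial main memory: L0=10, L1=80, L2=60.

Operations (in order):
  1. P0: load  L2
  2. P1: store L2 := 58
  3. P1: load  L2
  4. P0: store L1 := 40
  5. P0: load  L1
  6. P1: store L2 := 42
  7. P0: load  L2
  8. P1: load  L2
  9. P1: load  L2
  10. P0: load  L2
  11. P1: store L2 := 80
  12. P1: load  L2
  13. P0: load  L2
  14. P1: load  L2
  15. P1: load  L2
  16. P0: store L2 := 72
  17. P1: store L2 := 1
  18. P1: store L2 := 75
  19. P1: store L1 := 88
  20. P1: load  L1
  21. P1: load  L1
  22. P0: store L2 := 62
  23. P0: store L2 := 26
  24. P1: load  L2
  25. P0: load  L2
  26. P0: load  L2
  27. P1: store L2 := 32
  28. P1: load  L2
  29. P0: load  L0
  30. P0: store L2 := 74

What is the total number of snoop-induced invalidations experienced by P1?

  op1 P0: load  L2 → E/I on L2; bus BusRd; mem=60
  op2 P1: store L2 := 58 → I/M on L2; bus BusRdX; mem=60
  op3 P1: load  L2 → I/M on L2; bus (none); mem=60
  op4 P0: store L1 := 40 → M/I on L1; bus BusRdX; mem=80
  op5 P0: load  L1 → M/I on L1; bus (none); mem=80
  op6 P1: store L2 := 42 → I/M on L2; bus (none); mem=60
  op7 P0: load  L2 → S/S on L2; bus BusRd Flush; mem=42
  op8 P1: load  L2 → S/S on L2; bus (none); mem=42
  op9 P1: load  L2 → S/S on L2; bus (none); mem=42
  op10 P0: load  L2 → S/S on L2; bus (none); mem=42
  op11 P1: store L2 := 80 → I/M on L2; bus BusUpgr; mem=42
  op12 P1: load  L2 → I/M on L2; bus (none); mem=42
  op13 P0: load  L2 → S/S on L2; bus BusRd Flush; mem=80
  op14 P1: load  L2 → S/S on L2; bus (none); mem=80
  op15 P1: load  L2 → S/S on L2; bus (none); mem=80
  op16 P0: store L2 := 72 → M/I on L2; bus BusUpgr; mem=80
  op17 P1: store L2 := 1 → I/M on L2; bus BusRdX Flush; mem=72
  op18 P1: store L2 := 75 → I/M on L2; bus (none); mem=72
  op19 P1: store L1 := 88 → I/M on L1; bus BusRdX Flush; mem=40
  op20 P1: load  L1 → I/M on L1; bus (none); mem=40
  op21 P1: load  L1 → I/M on L1; bus (none); mem=40
  op22 P0: store L2 := 62 → M/I on L2; bus BusRdX Flush; mem=75
  op23 P0: store L2 := 26 → M/I on L2; bus (none); mem=75
  op24 P1: load  L2 → S/S on L2; bus BusRd Flush; mem=26
  op25 P0: load  L2 → S/S on L2; bus (none); mem=26
  op26 P0: load  L2 → S/S on L2; bus (none); mem=26
  op27 P1: store L2 := 32 → I/M on L2; bus BusUpgr; mem=26
  op28 P1: load  L2 → I/M on L2; bus (none); mem=26
  op29 P0: load  L0 → E/I on L0; bus BusRd; mem=10
  op30 P0: store L2 := 74 → M/I on L2; bus BusRdX Flush; mem=32

invalidations = 3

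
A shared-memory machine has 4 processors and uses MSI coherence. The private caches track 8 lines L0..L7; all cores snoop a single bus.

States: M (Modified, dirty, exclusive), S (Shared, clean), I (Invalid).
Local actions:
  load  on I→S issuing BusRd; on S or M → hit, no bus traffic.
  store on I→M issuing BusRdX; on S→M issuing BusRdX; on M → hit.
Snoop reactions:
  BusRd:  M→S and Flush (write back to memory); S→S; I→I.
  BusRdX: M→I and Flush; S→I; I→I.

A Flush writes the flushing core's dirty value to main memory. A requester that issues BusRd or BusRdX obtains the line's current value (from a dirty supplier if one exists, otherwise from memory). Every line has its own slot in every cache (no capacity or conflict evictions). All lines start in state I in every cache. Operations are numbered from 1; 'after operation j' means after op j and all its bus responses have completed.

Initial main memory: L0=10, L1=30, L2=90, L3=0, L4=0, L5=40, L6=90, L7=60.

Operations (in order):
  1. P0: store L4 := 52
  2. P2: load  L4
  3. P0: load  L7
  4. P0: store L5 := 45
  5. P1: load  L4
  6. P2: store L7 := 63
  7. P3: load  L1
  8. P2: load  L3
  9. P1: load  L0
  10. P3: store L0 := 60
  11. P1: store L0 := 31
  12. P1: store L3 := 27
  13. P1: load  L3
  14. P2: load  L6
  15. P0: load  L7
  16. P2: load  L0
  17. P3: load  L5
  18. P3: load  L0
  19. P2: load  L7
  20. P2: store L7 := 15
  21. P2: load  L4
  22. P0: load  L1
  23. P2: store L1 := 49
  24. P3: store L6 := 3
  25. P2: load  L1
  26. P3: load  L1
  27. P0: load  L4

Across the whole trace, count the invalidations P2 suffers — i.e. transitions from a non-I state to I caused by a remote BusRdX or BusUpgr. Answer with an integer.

invalidations = 2

step 1: P0: store L4 := 52  ⟶  MIII  (L4)  txn=BusRdX  M[L4]=0
step 2: P2: load  L4  ⟶  SISI  (L4)  txn=BusRd+Flush  M[L4]=52
step 3: P0: load  L7  ⟶  SIII  (L7)  txn=BusRd  M[L7]=60
step 4: P0: store L5 := 45  ⟶  MIII  (L5)  txn=BusRdX  M[L5]=40
step 5: P1: load  L4  ⟶  SSSI  (L4)  txn=BusRd  M[L4]=52
step 6: P2: store L7 := 63  ⟶  IIMI  (L7)  txn=BusRdX  M[L7]=60
step 7: P3: load  L1  ⟶  IIIS  (L1)  txn=BusRd  M[L1]=30
step 8: P2: load  L3  ⟶  IISI  (L3)  txn=BusRd  M[L3]=0
step 9: P1: load  L0  ⟶  ISII  (L0)  txn=BusRd  M[L0]=10
step 10: P3: store L0 := 60  ⟶  IIIM  (L0)  txn=BusRdX  M[L0]=10
step 11: P1: store L0 := 31  ⟶  IMII  (L0)  txn=BusRdX+Flush  M[L0]=60
step 12: P1: store L3 := 27  ⟶  IMII  (L3)  txn=BusRdX  M[L3]=0
step 13: P1: load  L3  ⟶  IMII  (L3)  txn=∅  M[L3]=0
step 14: P2: load  L6  ⟶  IISI  (L6)  txn=BusRd  M[L6]=90
step 15: P0: load  L7  ⟶  SISI  (L7)  txn=BusRd+Flush  M[L7]=63
step 16: P2: load  L0  ⟶  ISSI  (L0)  txn=BusRd+Flush  M[L0]=31
step 17: P3: load  L5  ⟶  SIIS  (L5)  txn=BusRd+Flush  M[L5]=45
step 18: P3: load  L0  ⟶  ISSS  (L0)  txn=BusRd  M[L0]=31
step 19: P2: load  L7  ⟶  SISI  (L7)  txn=∅  M[L7]=63
step 20: P2: store L7 := 15  ⟶  IIMI  (L7)  txn=BusRdX  M[L7]=63
step 21: P2: load  L4  ⟶  SSSI  (L4)  txn=∅  M[L4]=52
step 22: P0: load  L1  ⟶  SIIS  (L1)  txn=BusRd  M[L1]=30
step 23: P2: store L1 := 49  ⟶  IIMI  (L1)  txn=BusRdX  M[L1]=30
step 24: P3: store L6 := 3  ⟶  IIIM  (L6)  txn=BusRdX  M[L6]=90
step 25: P2: load  L1  ⟶  IIMI  (L1)  txn=∅  M[L1]=30
step 26: P3: load  L1  ⟶  IISS  (L1)  txn=BusRd+Flush  M[L1]=49
step 27: P0: load  L4  ⟶  SSSI  (L4)  txn=∅  M[L4]=52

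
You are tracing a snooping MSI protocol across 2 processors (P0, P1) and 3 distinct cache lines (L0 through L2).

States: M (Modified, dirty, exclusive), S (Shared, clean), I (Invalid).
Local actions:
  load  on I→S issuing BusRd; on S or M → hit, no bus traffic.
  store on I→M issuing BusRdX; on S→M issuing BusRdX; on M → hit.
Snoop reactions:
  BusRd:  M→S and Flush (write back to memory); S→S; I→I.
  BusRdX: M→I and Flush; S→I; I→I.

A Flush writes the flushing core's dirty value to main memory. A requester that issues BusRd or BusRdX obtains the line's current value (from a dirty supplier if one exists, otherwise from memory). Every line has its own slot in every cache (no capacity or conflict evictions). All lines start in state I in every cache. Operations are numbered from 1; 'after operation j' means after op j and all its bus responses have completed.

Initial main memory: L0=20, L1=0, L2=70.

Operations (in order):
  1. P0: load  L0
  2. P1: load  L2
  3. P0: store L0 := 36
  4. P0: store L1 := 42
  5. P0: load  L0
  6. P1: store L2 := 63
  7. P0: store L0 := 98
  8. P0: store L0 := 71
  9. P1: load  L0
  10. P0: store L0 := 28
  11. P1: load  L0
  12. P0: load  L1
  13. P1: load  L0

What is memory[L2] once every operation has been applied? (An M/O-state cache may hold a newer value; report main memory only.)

memory[L2] = 70

1. P0: load  L0  bus=[BusRd]  L0: P0=S P1=I  mem[L0]=20
2. P1: load  L2  bus=[BusRd]  L2: P0=I P1=S  mem[L2]=70
3. P0: store L0 := 36  bus=[BusRdX]  L0: P0=M P1=I  mem[L0]=20
4. P0: store L1 := 42  bus=[BusRdX]  L1: P0=M P1=I  mem[L1]=0
5. P0: load  L0  bus=[-]  L0: P0=M P1=I  mem[L0]=20
6. P1: store L2 := 63  bus=[BusRdX]  L2: P0=I P1=M  mem[L2]=70
7. P0: store L0 := 98  bus=[-]  L0: P0=M P1=I  mem[L0]=20
8. P0: store L0 := 71  bus=[-]  L0: P0=M P1=I  mem[L0]=20
9. P1: load  L0  bus=[BusRd,Flush]  L0: P0=S P1=S  mem[L0]=71
10. P0: store L0 := 28  bus=[BusRdX]  L0: P0=M P1=I  mem[L0]=71
11. P1: load  L0  bus=[BusRd,Flush]  L0: P0=S P1=S  mem[L0]=28
12. P0: load  L1  bus=[-]  L1: P0=M P1=I  mem[L1]=0
13. P1: load  L0  bus=[-]  L0: P0=S P1=S  mem[L0]=28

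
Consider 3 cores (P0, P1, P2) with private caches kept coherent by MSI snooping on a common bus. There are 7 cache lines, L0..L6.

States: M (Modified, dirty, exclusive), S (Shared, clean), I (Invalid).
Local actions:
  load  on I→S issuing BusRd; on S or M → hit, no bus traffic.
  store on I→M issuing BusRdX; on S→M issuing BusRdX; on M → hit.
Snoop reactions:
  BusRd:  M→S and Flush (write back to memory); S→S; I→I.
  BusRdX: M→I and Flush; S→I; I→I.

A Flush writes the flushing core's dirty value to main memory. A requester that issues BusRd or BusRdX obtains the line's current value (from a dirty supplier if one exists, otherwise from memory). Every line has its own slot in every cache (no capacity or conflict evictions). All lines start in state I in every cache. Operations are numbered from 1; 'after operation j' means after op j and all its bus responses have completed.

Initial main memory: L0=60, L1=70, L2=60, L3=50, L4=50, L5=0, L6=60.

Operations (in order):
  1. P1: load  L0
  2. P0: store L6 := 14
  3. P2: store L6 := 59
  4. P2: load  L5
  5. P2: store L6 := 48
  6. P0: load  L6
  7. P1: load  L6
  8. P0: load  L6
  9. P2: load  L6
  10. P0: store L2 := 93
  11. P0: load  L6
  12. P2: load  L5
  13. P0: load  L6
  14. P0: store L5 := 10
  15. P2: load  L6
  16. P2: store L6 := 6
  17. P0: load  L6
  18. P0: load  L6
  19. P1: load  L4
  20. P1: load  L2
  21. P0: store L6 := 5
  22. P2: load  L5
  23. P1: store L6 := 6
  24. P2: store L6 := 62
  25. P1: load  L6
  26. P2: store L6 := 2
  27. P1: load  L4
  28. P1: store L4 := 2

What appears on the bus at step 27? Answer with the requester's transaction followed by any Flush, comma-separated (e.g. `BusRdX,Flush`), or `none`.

1. P1: load  L0  bus=[BusRd]  L0: P0=I P1=S P2=I  mem[L0]=60
2. P0: store L6 := 14  bus=[BusRdX]  L6: P0=M P1=I P2=I  mem[L6]=60
3. P2: store L6 := 59  bus=[BusRdX,Flush]  L6: P0=I P1=I P2=M  mem[L6]=14
4. P2: load  L5  bus=[BusRd]  L5: P0=I P1=I P2=S  mem[L5]=0
5. P2: store L6 := 48  bus=[-]  L6: P0=I P1=I P2=M  mem[L6]=14
6. P0: load  L6  bus=[BusRd,Flush]  L6: P0=S P1=I P2=S  mem[L6]=48
7. P1: load  L6  bus=[BusRd]  L6: P0=S P1=S P2=S  mem[L6]=48
8. P0: load  L6  bus=[-]  L6: P0=S P1=S P2=S  mem[L6]=48
9. P2: load  L6  bus=[-]  L6: P0=S P1=S P2=S  mem[L6]=48
10. P0: store L2 := 93  bus=[BusRdX]  L2: P0=M P1=I P2=I  mem[L2]=60
11. P0: load  L6  bus=[-]  L6: P0=S P1=S P2=S  mem[L6]=48
12. P2: load  L5  bus=[-]  L5: P0=I P1=I P2=S  mem[L5]=0
13. P0: load  L6  bus=[-]  L6: P0=S P1=S P2=S  mem[L6]=48
14. P0: store L5 := 10  bus=[BusRdX]  L5: P0=M P1=I P2=I  mem[L5]=0
15. P2: load  L6  bus=[-]  L6: P0=S P1=S P2=S  mem[L6]=48
16. P2: store L6 := 6  bus=[BusRdX]  L6: P0=I P1=I P2=M  mem[L6]=48
17. P0: load  L6  bus=[BusRd,Flush]  L6: P0=S P1=I P2=S  mem[L6]=6
18. P0: load  L6  bus=[-]  L6: P0=S P1=I P2=S  mem[L6]=6
19. P1: load  L4  bus=[BusRd]  L4: P0=I P1=S P2=I  mem[L4]=50
20. P1: load  L2  bus=[BusRd,Flush]  L2: P0=S P1=S P2=I  mem[L2]=93
21. P0: store L6 := 5  bus=[BusRdX]  L6: P0=M P1=I P2=I  mem[L6]=6
22. P2: load  L5  bus=[BusRd,Flush]  L5: P0=S P1=I P2=S  mem[L5]=10
23. P1: store L6 := 6  bus=[BusRdX,Flush]  L6: P0=I P1=M P2=I  mem[L6]=5
24. P2: store L6 := 62  bus=[BusRdX,Flush]  L6: P0=I P1=I P2=M  mem[L6]=6
25. P1: load  L6  bus=[BusRd,Flush]  L6: P0=I P1=S P2=S  mem[L6]=62
26. P2: store L6 := 2  bus=[BusRdX]  L6: P0=I P1=I P2=M  mem[L6]=62
27. P1: load  L4  bus=[-]  L4: P0=I P1=S P2=I  mem[L4]=50
28. P1: store L4 := 2  bus=[BusRdX]  L4: P0=I P1=M P2=I  mem[L4]=50

bus = none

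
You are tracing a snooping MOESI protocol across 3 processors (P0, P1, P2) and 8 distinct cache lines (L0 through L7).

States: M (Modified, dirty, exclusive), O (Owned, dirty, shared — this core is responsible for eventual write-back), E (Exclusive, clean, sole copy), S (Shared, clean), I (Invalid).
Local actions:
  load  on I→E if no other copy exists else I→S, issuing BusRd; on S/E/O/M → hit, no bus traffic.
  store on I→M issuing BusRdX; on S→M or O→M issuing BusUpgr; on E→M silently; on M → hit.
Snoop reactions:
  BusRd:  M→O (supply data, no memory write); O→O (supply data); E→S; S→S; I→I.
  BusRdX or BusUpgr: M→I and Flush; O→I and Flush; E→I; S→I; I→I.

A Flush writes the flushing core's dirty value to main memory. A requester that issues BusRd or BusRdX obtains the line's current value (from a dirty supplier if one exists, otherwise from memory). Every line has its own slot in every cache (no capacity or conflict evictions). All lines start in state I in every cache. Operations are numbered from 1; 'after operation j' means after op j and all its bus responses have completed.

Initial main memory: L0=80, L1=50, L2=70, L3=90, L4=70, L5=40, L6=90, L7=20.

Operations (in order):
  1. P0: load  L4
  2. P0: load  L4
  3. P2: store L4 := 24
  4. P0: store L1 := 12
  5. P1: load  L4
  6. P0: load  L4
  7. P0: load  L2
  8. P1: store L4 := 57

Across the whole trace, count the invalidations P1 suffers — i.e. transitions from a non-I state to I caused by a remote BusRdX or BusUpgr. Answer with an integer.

invalidations = 0

  op1 P0: load  L4 → E/I/I on L4; bus BusRd; mem=70
  op2 P0: load  L4 → E/I/I on L4; bus (none); mem=70
  op3 P2: store L4 := 24 → I/I/M on L4; bus BusRdX; mem=70
  op4 P0: store L1 := 12 → M/I/I on L1; bus BusRdX; mem=50
  op5 P1: load  L4 → I/S/O on L4; bus BusRd; mem=70
  op6 P0: load  L4 → S/S/O on L4; bus BusRd; mem=70
  op7 P0: load  L2 → E/I/I on L2; bus BusRd; mem=70
  op8 P1: store L4 := 57 → I/M/I on L4; bus BusUpgr Flush; mem=24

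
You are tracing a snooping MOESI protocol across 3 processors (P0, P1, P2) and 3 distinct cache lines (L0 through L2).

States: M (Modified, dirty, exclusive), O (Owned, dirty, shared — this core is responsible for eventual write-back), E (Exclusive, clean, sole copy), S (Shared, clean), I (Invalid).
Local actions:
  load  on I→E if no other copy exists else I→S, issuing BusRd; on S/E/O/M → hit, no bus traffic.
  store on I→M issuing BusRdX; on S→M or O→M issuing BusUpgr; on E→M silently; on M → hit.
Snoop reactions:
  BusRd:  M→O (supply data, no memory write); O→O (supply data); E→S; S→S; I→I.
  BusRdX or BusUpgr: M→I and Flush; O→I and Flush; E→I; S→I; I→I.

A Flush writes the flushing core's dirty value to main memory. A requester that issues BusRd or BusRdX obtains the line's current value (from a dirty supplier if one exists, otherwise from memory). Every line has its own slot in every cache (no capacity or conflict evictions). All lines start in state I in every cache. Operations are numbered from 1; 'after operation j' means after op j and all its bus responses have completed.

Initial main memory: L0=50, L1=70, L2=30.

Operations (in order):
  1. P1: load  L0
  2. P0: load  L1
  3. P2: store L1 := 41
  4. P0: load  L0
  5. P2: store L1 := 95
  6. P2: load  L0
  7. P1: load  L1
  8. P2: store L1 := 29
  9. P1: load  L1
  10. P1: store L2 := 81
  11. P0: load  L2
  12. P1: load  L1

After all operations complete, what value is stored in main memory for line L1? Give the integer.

1. P1: load  L0  bus=[BusRd]  L0: P0=I P1=E P2=I  mem[L0]=50
2. P0: load  L1  bus=[BusRd]  L1: P0=E P1=I P2=I  mem[L1]=70
3. P2: store L1 := 41  bus=[BusRdX]  L1: P0=I P1=I P2=M  mem[L1]=70
4. P0: load  L0  bus=[BusRd]  L0: P0=S P1=S P2=I  mem[L0]=50
5. P2: store L1 := 95  bus=[-]  L1: P0=I P1=I P2=M  mem[L1]=70
6. P2: load  L0  bus=[BusRd]  L0: P0=S P1=S P2=S  mem[L0]=50
7. P1: load  L1  bus=[BusRd]  L1: P0=I P1=S P2=O  mem[L1]=70
8. P2: store L1 := 29  bus=[BusUpgr]  L1: P0=I P1=I P2=M  mem[L1]=70
9. P1: load  L1  bus=[BusRd]  L1: P0=I P1=S P2=O  mem[L1]=70
10. P1: store L2 := 81  bus=[BusRdX]  L2: P0=I P1=M P2=I  mem[L2]=30
11. P0: load  L2  bus=[BusRd]  L2: P0=S P1=O P2=I  mem[L2]=30
12. P1: load  L1  bus=[-]  L1: P0=I P1=S P2=O  mem[L1]=70

memory[L1] = 70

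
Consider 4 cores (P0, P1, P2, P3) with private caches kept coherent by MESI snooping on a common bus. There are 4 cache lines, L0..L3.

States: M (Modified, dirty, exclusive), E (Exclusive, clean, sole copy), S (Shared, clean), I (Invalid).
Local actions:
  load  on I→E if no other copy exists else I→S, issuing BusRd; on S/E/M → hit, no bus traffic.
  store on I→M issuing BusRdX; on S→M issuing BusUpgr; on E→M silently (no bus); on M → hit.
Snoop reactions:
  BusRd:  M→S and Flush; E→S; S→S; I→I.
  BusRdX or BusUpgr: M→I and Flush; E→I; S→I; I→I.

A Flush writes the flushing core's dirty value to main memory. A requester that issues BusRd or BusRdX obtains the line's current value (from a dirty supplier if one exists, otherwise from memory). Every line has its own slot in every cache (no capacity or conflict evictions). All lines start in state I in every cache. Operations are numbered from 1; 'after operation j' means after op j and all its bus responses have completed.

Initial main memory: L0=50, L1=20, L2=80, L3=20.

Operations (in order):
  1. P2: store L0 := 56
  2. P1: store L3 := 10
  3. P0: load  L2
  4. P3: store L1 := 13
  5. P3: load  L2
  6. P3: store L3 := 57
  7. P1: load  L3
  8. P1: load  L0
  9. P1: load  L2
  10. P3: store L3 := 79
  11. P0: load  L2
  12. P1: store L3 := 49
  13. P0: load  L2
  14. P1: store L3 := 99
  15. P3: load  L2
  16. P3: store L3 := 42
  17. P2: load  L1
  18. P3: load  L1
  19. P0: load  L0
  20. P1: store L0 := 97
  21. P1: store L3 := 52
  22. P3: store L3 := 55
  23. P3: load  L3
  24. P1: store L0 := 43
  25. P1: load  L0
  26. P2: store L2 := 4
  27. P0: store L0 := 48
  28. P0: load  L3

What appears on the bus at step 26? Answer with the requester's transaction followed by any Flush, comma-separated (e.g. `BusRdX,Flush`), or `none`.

bus = BusRdX

[1] P2: store L0 := 56 | P0:I, P1:I, P2:M(56), P3:I | bus: BusRdX
[2] P1: store L3 := 10 | P0:I, P1:M(10), P2:I, P3:I | bus: BusRdX
[3] P0: load  L2 | P0:E(80), P1:I, P2:I, P3:I | bus: BusRd
[4] P3: store L1 := 13 | P0:I, P1:I, P2:I, P3:M(13) | bus: BusRdX
[5] P3: load  L2 | P0:S(80), P1:I, P2:I, P3:S(80) | bus: BusRd
[6] P3: store L3 := 57 | P0:I, P1:I, P2:I, P3:M(57) | bus: BusRdX,Flush
[7] P1: load  L3 | P0:I, P1:S(57), P2:I, P3:S(57) | bus: BusRd,Flush
[8] P1: load  L0 | P0:I, P1:S(56), P2:S(56), P3:I | bus: BusRd,Flush
[9] P1: load  L2 | P0:S(80), P1:S(80), P2:I, P3:S(80) | bus: BusRd
[10] P3: store L3 := 79 | P0:I, P1:I, P2:I, P3:M(79) | bus: BusUpgr
[11] P0: load  L2 | P0:S(80), P1:S(80), P2:I, P3:S(80) | bus: none
[12] P1: store L3 := 49 | P0:I, P1:M(49), P2:I, P3:I | bus: BusRdX,Flush
[13] P0: load  L2 | P0:S(80), P1:S(80), P2:I, P3:S(80) | bus: none
[14] P1: store L3 := 99 | P0:I, P1:M(99), P2:I, P3:I | bus: none
[15] P3: load  L2 | P0:S(80), P1:S(80), P2:I, P3:S(80) | bus: none
[16] P3: store L3 := 42 | P0:I, P1:I, P2:I, P3:M(42) | bus: BusRdX,Flush
[17] P2: load  L1 | P0:I, P1:I, P2:S(13), P3:S(13) | bus: BusRd,Flush
[18] P3: load  L1 | P0:I, P1:I, P2:S(13), P3:S(13) | bus: none
[19] P0: load  L0 | P0:S(56), P1:S(56), P2:S(56), P3:I | bus: BusRd
[20] P1: store L0 := 97 | P0:I, P1:M(97), P2:I, P3:I | bus: BusUpgr
[21] P1: store L3 := 52 | P0:I, P1:M(52), P2:I, P3:I | bus: BusRdX,Flush
[22] P3: store L3 := 55 | P0:I, P1:I, P2:I, P3:M(55) | bus: BusRdX,Flush
[23] P3: load  L3 | P0:I, P1:I, P2:I, P3:M(55) | bus: none
[24] P1: store L0 := 43 | P0:I, P1:M(43), P2:I, P3:I | bus: none
[25] P1: load  L0 | P0:I, P1:M(43), P2:I, P3:I | bus: none
[26] P2: store L2 := 4 | P0:I, P1:I, P2:M(4), P3:I | bus: BusRdX
[27] P0: store L0 := 48 | P0:M(48), P1:I, P2:I, P3:I | bus: BusRdX,Flush
[28] P0: load  L3 | P0:S(55), P1:I, P2:I, P3:S(55) | bus: BusRd,Flush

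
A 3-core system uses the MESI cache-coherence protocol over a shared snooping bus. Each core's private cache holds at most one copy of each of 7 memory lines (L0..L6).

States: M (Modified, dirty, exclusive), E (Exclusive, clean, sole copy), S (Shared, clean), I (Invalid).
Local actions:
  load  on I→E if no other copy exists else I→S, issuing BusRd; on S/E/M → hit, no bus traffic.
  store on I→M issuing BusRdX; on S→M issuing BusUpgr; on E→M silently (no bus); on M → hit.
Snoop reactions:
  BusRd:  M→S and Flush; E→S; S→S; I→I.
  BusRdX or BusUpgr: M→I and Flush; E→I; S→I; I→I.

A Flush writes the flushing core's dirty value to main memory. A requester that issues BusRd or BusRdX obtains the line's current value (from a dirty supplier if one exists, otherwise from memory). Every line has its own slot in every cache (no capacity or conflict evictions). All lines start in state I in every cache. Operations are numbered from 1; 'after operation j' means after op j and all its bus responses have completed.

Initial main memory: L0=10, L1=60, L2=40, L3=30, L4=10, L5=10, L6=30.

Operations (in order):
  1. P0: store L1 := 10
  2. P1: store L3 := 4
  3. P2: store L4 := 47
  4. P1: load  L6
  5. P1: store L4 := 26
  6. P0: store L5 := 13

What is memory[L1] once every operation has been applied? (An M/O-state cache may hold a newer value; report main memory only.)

step 1: P0: store L1 := 10  ⟶  MII  (L1)  txn=BusRdX  M[L1]=60
step 2: P1: store L3 := 4  ⟶  IMI  (L3)  txn=BusRdX  M[L3]=30
step 3: P2: store L4 := 47  ⟶  IIM  (L4)  txn=BusRdX  M[L4]=10
step 4: P1: load  L6  ⟶  IEI  (L6)  txn=BusRd  M[L6]=30
step 5: P1: store L4 := 26  ⟶  IMI  (L4)  txn=BusRdX+Flush  M[L4]=47
step 6: P0: store L5 := 13  ⟶  MII  (L5)  txn=BusRdX  M[L5]=10

memory[L1] = 60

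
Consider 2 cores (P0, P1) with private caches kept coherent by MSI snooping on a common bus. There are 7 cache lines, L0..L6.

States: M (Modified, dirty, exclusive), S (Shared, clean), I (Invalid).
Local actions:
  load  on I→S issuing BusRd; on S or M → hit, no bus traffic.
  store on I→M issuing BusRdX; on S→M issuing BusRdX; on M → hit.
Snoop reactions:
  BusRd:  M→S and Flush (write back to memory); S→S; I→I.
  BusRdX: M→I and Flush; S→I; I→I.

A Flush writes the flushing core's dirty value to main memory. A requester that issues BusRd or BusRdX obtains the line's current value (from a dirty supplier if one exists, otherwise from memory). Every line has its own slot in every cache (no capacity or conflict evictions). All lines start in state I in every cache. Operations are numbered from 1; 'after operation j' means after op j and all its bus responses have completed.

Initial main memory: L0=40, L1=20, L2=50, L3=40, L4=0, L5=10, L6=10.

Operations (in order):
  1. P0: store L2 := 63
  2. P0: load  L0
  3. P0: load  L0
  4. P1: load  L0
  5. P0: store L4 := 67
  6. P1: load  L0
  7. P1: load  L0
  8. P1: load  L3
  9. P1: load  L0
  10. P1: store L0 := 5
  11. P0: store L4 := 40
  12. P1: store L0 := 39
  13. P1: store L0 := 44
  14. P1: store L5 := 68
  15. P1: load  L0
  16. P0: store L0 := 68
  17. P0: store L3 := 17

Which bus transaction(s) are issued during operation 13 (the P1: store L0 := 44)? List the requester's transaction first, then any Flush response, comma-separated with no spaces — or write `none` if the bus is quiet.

bus = none

step 1: P0: store L2 := 63  ⟶  MI  (L2)  txn=BusRdX  M[L2]=50
step 2: P0: load  L0  ⟶  SI  (L0)  txn=BusRd  M[L0]=40
step 3: P0: load  L0  ⟶  SI  (L0)  txn=∅  M[L0]=40
step 4: P1: load  L0  ⟶  SS  (L0)  txn=BusRd  M[L0]=40
step 5: P0: store L4 := 67  ⟶  MI  (L4)  txn=BusRdX  M[L4]=0
step 6: P1: load  L0  ⟶  SS  (L0)  txn=∅  M[L0]=40
step 7: P1: load  L0  ⟶  SS  (L0)  txn=∅  M[L0]=40
step 8: P1: load  L3  ⟶  IS  (L3)  txn=BusRd  M[L3]=40
step 9: P1: load  L0  ⟶  SS  (L0)  txn=∅  M[L0]=40
step 10: P1: store L0 := 5  ⟶  IM  (L0)  txn=BusRdX  M[L0]=40
step 11: P0: store L4 := 40  ⟶  MI  (L4)  txn=∅  M[L4]=0
step 12: P1: store L0 := 39  ⟶  IM  (L0)  txn=∅  M[L0]=40
step 13: P1: store L0 := 44  ⟶  IM  (L0)  txn=∅  M[L0]=40
step 14: P1: store L5 := 68  ⟶  IM  (L5)  txn=BusRdX  M[L5]=10
step 15: P1: load  L0  ⟶  IM  (L0)  txn=∅  M[L0]=40
step 16: P0: store L0 := 68  ⟶  MI  (L0)  txn=BusRdX+Flush  M[L0]=44
step 17: P0: store L3 := 17  ⟶  MI  (L3)  txn=BusRdX  M[L3]=40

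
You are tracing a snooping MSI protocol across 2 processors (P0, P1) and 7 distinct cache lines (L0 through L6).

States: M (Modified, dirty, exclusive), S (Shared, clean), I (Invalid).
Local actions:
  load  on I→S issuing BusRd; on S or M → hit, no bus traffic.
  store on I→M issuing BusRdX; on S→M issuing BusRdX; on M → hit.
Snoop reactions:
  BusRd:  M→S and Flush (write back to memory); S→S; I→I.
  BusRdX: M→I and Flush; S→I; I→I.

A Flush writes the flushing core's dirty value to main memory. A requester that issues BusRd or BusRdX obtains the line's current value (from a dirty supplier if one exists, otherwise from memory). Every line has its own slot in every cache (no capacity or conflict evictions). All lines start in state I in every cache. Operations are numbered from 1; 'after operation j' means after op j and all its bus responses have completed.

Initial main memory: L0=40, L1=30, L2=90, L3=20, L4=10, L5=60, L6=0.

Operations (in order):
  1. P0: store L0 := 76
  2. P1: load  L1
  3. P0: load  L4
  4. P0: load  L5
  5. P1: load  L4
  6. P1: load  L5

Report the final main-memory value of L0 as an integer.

[1] P0: store L0 := 76 | P0:M(76), P1:I | bus: BusRdX
[2] P1: load  L1 | P0:I, P1:S(30) | bus: BusRd
[3] P0: load  L4 | P0:S(10), P1:I | bus: BusRd
[4] P0: load  L5 | P0:S(60), P1:I | bus: BusRd
[5] P1: load  L4 | P0:S(10), P1:S(10) | bus: BusRd
[6] P1: load  L5 | P0:S(60), P1:S(60) | bus: BusRd

memory[L0] = 40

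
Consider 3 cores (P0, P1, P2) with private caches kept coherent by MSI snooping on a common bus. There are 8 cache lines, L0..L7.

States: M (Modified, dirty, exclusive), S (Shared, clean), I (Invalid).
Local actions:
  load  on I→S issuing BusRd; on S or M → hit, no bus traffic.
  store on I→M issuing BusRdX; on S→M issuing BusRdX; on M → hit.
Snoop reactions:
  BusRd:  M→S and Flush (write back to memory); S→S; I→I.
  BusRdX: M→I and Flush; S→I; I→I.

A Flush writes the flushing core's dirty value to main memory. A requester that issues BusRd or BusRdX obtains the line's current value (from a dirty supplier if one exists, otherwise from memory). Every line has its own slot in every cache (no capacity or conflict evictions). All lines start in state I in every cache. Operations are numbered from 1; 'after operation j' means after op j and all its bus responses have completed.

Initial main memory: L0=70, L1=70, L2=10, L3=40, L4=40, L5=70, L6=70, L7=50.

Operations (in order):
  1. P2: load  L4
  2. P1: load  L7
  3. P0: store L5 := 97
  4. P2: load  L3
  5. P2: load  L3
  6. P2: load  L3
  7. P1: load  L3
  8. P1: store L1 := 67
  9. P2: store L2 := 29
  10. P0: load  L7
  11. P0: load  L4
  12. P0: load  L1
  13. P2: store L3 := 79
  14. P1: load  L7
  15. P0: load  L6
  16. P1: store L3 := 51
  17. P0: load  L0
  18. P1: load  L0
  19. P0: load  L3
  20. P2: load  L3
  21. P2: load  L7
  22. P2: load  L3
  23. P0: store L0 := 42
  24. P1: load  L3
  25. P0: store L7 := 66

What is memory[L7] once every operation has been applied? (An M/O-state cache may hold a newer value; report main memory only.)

memory[L7] = 50

step 1: P2: load  L4  ⟶  IIS  (L4)  txn=BusRd  M[L4]=40
step 2: P1: load  L7  ⟶  ISI  (L7)  txn=BusRd  M[L7]=50
step 3: P0: store L5 := 97  ⟶  MII  (L5)  txn=BusRdX  M[L5]=70
step 4: P2: load  L3  ⟶  IIS  (L3)  txn=BusRd  M[L3]=40
step 5: P2: load  L3  ⟶  IIS  (L3)  txn=∅  M[L3]=40
step 6: P2: load  L3  ⟶  IIS  (L3)  txn=∅  M[L3]=40
step 7: P1: load  L3  ⟶  ISS  (L3)  txn=BusRd  M[L3]=40
step 8: P1: store L1 := 67  ⟶  IMI  (L1)  txn=BusRdX  M[L1]=70
step 9: P2: store L2 := 29  ⟶  IIM  (L2)  txn=BusRdX  M[L2]=10
step 10: P0: load  L7  ⟶  SSI  (L7)  txn=BusRd  M[L7]=50
step 11: P0: load  L4  ⟶  SIS  (L4)  txn=BusRd  M[L4]=40
step 12: P0: load  L1  ⟶  SSI  (L1)  txn=BusRd+Flush  M[L1]=67
step 13: P2: store L3 := 79  ⟶  IIM  (L3)  txn=BusRdX  M[L3]=40
step 14: P1: load  L7  ⟶  SSI  (L7)  txn=∅  M[L7]=50
step 15: P0: load  L6  ⟶  SII  (L6)  txn=BusRd  M[L6]=70
step 16: P1: store L3 := 51  ⟶  IMI  (L3)  txn=BusRdX+Flush  M[L3]=79
step 17: P0: load  L0  ⟶  SII  (L0)  txn=BusRd  M[L0]=70
step 18: P1: load  L0  ⟶  SSI  (L0)  txn=BusRd  M[L0]=70
step 19: P0: load  L3  ⟶  SSI  (L3)  txn=BusRd+Flush  M[L3]=51
step 20: P2: load  L3  ⟶  SSS  (L3)  txn=BusRd  M[L3]=51
step 21: P2: load  L7  ⟶  SSS  (L7)  txn=BusRd  M[L7]=50
step 22: P2: load  L3  ⟶  SSS  (L3)  txn=∅  M[L3]=51
step 23: P0: store L0 := 42  ⟶  MII  (L0)  txn=BusRdX  M[L0]=70
step 24: P1: load  L3  ⟶  SSS  (L3)  txn=∅  M[L3]=51
step 25: P0: store L7 := 66  ⟶  MII  (L7)  txn=BusRdX  M[L7]=50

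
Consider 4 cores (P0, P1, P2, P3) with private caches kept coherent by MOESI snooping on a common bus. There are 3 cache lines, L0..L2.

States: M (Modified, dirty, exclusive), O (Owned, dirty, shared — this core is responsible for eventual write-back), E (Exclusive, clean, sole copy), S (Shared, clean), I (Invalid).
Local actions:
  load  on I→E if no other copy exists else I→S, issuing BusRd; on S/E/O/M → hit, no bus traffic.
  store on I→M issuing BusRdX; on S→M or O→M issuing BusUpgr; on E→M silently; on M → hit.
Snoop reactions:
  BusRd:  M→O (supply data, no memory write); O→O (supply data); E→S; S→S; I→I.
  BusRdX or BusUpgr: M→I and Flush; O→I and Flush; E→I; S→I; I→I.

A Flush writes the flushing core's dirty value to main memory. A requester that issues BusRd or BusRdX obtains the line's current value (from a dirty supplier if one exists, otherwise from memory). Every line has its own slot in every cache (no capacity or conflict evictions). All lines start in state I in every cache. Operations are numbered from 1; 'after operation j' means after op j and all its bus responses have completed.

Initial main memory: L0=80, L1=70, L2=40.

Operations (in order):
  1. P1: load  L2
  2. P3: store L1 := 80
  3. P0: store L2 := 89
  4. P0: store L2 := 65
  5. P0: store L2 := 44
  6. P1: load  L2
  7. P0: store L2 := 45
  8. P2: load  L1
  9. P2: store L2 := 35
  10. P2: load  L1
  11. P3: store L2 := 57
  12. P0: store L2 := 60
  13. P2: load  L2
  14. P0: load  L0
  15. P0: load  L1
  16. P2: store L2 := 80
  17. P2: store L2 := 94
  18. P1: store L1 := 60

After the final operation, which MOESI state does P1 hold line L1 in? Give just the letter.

[1] P1: load  L2 | P0:I, P1:E(40), P2:I, P3:I | bus: BusRd
[2] P3: store L1 := 80 | P0:I, P1:I, P2:I, P3:M(80) | bus: BusRdX
[3] P0: store L2 := 89 | P0:M(89), P1:I, P2:I, P3:I | bus: BusRdX
[4] P0: store L2 := 65 | P0:M(65), P1:I, P2:I, P3:I | bus: none
[5] P0: store L2 := 44 | P0:M(44), P1:I, P2:I, P3:I | bus: none
[6] P1: load  L2 | P0:O(44), P1:S(44), P2:I, P3:I | bus: BusRd
[7] P0: store L2 := 45 | P0:M(45), P1:I, P2:I, P3:I | bus: BusUpgr
[8] P2: load  L1 | P0:I, P1:I, P2:S(80), P3:O(80) | bus: BusRd
[9] P2: store L2 := 35 | P0:I, P1:I, P2:M(35), P3:I | bus: BusRdX,Flush
[10] P2: load  L1 | P0:I, P1:I, P2:S(80), P3:O(80) | bus: none
[11] P3: store L2 := 57 | P0:I, P1:I, P2:I, P3:M(57) | bus: BusRdX,Flush
[12] P0: store L2 := 60 | P0:M(60), P1:I, P2:I, P3:I | bus: BusRdX,Flush
[13] P2: load  L2 | P0:O(60), P1:I, P2:S(60), P3:I | bus: BusRd
[14] P0: load  L0 | P0:E(80), P1:I, P2:I, P3:I | bus: BusRd
[15] P0: load  L1 | P0:S(80), P1:I, P2:S(80), P3:O(80) | bus: BusRd
[16] P2: store L2 := 80 | P0:I, P1:I, P2:M(80), P3:I | bus: BusUpgr,Flush
[17] P2: store L2 := 94 | P0:I, P1:I, P2:M(94), P3:I | bus: none
[18] P1: store L1 := 60 | P0:I, P1:M(60), P2:I, P3:I | bus: BusRdX,Flush

state = M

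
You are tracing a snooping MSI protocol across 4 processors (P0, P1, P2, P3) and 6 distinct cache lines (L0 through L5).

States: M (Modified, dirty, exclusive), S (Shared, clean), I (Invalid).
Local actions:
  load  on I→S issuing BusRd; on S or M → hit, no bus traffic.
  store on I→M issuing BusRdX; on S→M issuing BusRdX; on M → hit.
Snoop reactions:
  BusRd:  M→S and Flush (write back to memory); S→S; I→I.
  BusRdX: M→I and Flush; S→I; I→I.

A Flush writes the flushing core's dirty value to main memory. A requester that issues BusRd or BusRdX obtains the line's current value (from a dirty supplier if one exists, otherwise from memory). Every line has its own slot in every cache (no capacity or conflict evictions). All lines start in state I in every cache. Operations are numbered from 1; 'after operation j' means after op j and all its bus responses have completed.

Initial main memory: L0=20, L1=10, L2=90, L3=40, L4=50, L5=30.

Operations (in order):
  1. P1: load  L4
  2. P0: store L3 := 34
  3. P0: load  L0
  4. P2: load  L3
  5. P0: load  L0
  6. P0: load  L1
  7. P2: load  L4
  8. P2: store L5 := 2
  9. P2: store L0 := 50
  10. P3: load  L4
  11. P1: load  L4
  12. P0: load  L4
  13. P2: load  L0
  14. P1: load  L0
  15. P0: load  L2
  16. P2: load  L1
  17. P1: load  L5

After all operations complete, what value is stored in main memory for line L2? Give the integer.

[1] P1: load  L4 | P0:I, P1:S(50), P2:I, P3:I | bus: BusRd
[2] P0: store L3 := 34 | P0:M(34), P1:I, P2:I, P3:I | bus: BusRdX
[3] P0: load  L0 | P0:S(20), P1:I, P2:I, P3:I | bus: BusRd
[4] P2: load  L3 | P0:S(34), P1:I, P2:S(34), P3:I | bus: BusRd,Flush
[5] P0: load  L0 | P0:S(20), P1:I, P2:I, P3:I | bus: none
[6] P0: load  L1 | P0:S(10), P1:I, P2:I, P3:I | bus: BusRd
[7] P2: load  L4 | P0:I, P1:S(50), P2:S(50), P3:I | bus: BusRd
[8] P2: store L5 := 2 | P0:I, P1:I, P2:M(2), P3:I | bus: BusRdX
[9] P2: store L0 := 50 | P0:I, P1:I, P2:M(50), P3:I | bus: BusRdX
[10] P3: load  L4 | P0:I, P1:S(50), P2:S(50), P3:S(50) | bus: BusRd
[11] P1: load  L4 | P0:I, P1:S(50), P2:S(50), P3:S(50) | bus: none
[12] P0: load  L4 | P0:S(50), P1:S(50), P2:S(50), P3:S(50) | bus: BusRd
[13] P2: load  L0 | P0:I, P1:I, P2:M(50), P3:I | bus: none
[14] P1: load  L0 | P0:I, P1:S(50), P2:S(50), P3:I | bus: BusRd,Flush
[15] P0: load  L2 | P0:S(90), P1:I, P2:I, P3:I | bus: BusRd
[16] P2: load  L1 | P0:S(10), P1:I, P2:S(10), P3:I | bus: BusRd
[17] P1: load  L5 | P0:I, P1:S(2), P2:S(2), P3:I | bus: BusRd,Flush

memory[L2] = 90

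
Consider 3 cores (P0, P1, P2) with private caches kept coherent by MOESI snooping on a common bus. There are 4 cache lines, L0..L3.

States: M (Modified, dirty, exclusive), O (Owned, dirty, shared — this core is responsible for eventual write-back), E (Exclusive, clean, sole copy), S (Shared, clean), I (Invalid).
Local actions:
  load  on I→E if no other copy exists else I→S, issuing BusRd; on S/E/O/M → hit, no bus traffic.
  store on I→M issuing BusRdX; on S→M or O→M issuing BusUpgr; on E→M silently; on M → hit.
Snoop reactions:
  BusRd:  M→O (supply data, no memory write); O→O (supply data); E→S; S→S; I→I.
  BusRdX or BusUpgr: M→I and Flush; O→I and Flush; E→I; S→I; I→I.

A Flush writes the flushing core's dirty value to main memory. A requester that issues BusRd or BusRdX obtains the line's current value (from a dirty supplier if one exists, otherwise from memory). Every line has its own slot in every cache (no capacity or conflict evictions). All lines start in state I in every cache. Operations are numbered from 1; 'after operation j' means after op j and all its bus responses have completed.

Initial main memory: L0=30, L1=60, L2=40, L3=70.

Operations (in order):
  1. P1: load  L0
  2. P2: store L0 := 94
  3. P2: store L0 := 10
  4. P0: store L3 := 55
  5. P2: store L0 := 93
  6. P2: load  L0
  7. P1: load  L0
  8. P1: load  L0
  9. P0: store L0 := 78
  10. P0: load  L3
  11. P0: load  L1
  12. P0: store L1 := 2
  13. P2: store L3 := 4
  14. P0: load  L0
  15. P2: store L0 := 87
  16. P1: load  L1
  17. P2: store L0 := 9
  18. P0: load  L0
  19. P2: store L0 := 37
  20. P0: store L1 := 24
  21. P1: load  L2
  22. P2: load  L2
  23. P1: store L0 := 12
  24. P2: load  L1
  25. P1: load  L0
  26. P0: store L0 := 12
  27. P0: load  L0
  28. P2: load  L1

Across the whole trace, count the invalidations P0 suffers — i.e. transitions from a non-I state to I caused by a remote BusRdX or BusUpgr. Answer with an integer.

invalidations = 3

step 1: P1: load  L0  ⟶  IEI  (L0)  txn=BusRd  M[L0]=30
step 2: P2: store L0 := 94  ⟶  IIM  (L0)  txn=BusRdX  M[L0]=30
step 3: P2: store L0 := 10  ⟶  IIM  (L0)  txn=∅  M[L0]=30
step 4: P0: store L3 := 55  ⟶  MII  (L3)  txn=BusRdX  M[L3]=70
step 5: P2: store L0 := 93  ⟶  IIM  (L0)  txn=∅  M[L0]=30
step 6: P2: load  L0  ⟶  IIM  (L0)  txn=∅  M[L0]=30
step 7: P1: load  L0  ⟶  ISO  (L0)  txn=BusRd  M[L0]=30
step 8: P1: load  L0  ⟶  ISO  (L0)  txn=∅  M[L0]=30
step 9: P0: store L0 := 78  ⟶  MII  (L0)  txn=BusRdX+Flush  M[L0]=93
step 10: P0: load  L3  ⟶  MII  (L3)  txn=∅  M[L3]=70
step 11: P0: load  L1  ⟶  EII  (L1)  txn=BusRd  M[L1]=60
step 12: P0: store L1 := 2  ⟶  MII  (L1)  txn=∅  M[L1]=60
step 13: P2: store L3 := 4  ⟶  IIM  (L3)  txn=BusRdX+Flush  M[L3]=55
step 14: P0: load  L0  ⟶  MII  (L0)  txn=∅  M[L0]=93
step 15: P2: store L0 := 87  ⟶  IIM  (L0)  txn=BusRdX+Flush  M[L0]=78
step 16: P1: load  L1  ⟶  OSI  (L1)  txn=BusRd  M[L1]=60
step 17: P2: store L0 := 9  ⟶  IIM  (L0)  txn=∅  M[L0]=78
step 18: P0: load  L0  ⟶  SIO  (L0)  txn=BusRd  M[L0]=78
step 19: P2: store L0 := 37  ⟶  IIM  (L0)  txn=BusUpgr  M[L0]=78
step 20: P0: store L1 := 24  ⟶  MII  (L1)  txn=BusUpgr  M[L1]=60
step 21: P1: load  L2  ⟶  IEI  (L2)  txn=BusRd  M[L2]=40
step 22: P2: load  L2  ⟶  ISS  (L2)  txn=BusRd  M[L2]=40
step 23: P1: store L0 := 12  ⟶  IMI  (L0)  txn=BusRdX+Flush  M[L0]=37
step 24: P2: load  L1  ⟶  OIS  (L1)  txn=BusRd  M[L1]=60
step 25: P1: load  L0  ⟶  IMI  (L0)  txn=∅  M[L0]=37
step 26: P0: store L0 := 12  ⟶  MII  (L0)  txn=BusRdX+Flush  M[L0]=12
step 27: P0: load  L0  ⟶  MII  (L0)  txn=∅  M[L0]=12
step 28: P2: load  L1  ⟶  OIS  (L1)  txn=∅  M[L1]=60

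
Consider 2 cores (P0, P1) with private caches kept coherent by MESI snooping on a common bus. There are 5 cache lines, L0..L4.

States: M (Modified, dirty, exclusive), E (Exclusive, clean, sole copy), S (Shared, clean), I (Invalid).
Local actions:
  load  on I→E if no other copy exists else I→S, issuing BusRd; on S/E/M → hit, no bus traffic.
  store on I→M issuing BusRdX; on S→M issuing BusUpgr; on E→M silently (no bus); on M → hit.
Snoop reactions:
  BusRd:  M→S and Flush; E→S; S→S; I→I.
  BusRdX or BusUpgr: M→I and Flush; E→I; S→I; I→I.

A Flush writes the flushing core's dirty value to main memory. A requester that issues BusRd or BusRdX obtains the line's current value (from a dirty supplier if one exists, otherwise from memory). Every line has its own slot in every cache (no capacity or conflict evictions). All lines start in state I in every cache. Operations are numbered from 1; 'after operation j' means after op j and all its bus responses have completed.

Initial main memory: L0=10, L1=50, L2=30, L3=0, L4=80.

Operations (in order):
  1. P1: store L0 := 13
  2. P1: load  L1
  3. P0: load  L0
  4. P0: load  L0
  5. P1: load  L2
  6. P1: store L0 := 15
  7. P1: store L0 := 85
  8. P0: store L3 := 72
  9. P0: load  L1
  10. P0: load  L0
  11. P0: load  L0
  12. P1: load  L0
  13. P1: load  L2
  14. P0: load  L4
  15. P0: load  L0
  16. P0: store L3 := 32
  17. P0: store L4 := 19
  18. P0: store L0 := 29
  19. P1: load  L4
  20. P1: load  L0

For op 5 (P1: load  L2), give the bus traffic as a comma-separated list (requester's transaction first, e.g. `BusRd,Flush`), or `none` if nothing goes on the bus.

bus = BusRd

[1] P1: store L0 := 13 | P0:I, P1:M(13) | bus: BusRdX
[2] P1: load  L1 | P0:I, P1:E(50) | bus: BusRd
[3] P0: load  L0 | P0:S(13), P1:S(13) | bus: BusRd,Flush
[4] P0: load  L0 | P0:S(13), P1:S(13) | bus: none
[5] P1: load  L2 | P0:I, P1:E(30) | bus: BusRd
[6] P1: store L0 := 15 | P0:I, P1:M(15) | bus: BusUpgr
[7] P1: store L0 := 85 | P0:I, P1:M(85) | bus: none
[8] P0: store L3 := 72 | P0:M(72), P1:I | bus: BusRdX
[9] P0: load  L1 | P0:S(50), P1:S(50) | bus: BusRd
[10] P0: load  L0 | P0:S(85), P1:S(85) | bus: BusRd,Flush
[11] P0: load  L0 | P0:S(85), P1:S(85) | bus: none
[12] P1: load  L0 | P0:S(85), P1:S(85) | bus: none
[13] P1: load  L2 | P0:I, P1:E(30) | bus: none
[14] P0: load  L4 | P0:E(80), P1:I | bus: BusRd
[15] P0: load  L0 | P0:S(85), P1:S(85) | bus: none
[16] P0: store L3 := 32 | P0:M(32), P1:I | bus: none
[17] P0: store L4 := 19 | P0:M(19), P1:I | bus: none
[18] P0: store L0 := 29 | P0:M(29), P1:I | bus: BusUpgr
[19] P1: load  L4 | P0:S(19), P1:S(19) | bus: BusRd,Flush
[20] P1: load  L0 | P0:S(29), P1:S(29) | bus: BusRd,Flush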